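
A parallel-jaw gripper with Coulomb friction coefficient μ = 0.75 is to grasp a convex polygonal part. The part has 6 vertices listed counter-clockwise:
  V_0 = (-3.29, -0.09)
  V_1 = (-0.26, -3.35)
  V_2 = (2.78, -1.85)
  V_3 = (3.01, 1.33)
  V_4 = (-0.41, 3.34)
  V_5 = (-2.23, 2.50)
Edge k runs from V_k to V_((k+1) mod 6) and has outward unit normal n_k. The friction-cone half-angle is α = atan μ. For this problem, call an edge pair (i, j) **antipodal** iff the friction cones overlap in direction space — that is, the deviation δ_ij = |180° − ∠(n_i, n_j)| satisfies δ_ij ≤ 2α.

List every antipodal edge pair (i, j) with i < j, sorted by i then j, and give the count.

α = atan 0.75 = 36.87°;  2α = 73.74°
n_0 = (-0.7325, -0.6808)
n_1 = (+0.4425, -0.8968)
n_2 = (+0.9974, -0.0721)
n_3 = (+0.5067, +0.8621)
n_4 = (-0.4191, +0.9080)
n_5 = (-0.9255, +0.3788)
  (0,1): δ = 106.64°  ·
  (0,2): δ = 47.04°  ✓
  (0,3): δ = 16.65°  ✓
  (0,4): δ = 71.87°  ✓
  (0,5): δ = 114.84°  ·
  (1,2): δ = 120.40°  ·
  (1,3): δ = 56.71°  ✓
  (1,4): δ = 1.49°  ✓
  (1,5): δ = 41.48°  ✓
  (2,3): δ = 116.31°  ·
  (2,4): δ = 61.09°  ✓
  (2,5): δ = 18.12°  ✓
  (3,4): δ = 124.78°  ·
  (3,5): δ = 81.81°  ·
  (4,5): δ = 137.03°  ·
antipodal pairs: 8

count = 8; pairs: (0,2), (0,3), (0,4), (1,3), (1,4), (1,5), (2,4), (2,5)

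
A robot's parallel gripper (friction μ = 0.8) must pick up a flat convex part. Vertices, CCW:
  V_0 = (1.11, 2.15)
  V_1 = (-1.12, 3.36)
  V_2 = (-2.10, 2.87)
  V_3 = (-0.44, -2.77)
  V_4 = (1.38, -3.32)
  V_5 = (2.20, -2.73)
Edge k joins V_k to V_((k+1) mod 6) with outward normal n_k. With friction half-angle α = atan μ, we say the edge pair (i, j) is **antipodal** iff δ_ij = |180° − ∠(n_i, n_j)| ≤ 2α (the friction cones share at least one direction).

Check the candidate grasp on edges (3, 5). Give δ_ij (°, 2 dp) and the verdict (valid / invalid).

α = atan 0.8 = 38.66°;  2α = 77.32°
edge 3: e_3 = (+1.82, -0.55);  n_3 = (-0.2893, -0.9572)
edge 5: e_5 = (-1.09, +4.88);  n_5 = (+0.9760, +0.2180)
∠(n_3, n_5) = 119.41°
δ = |180° − 119.41°| = 60.59°
60.59° ≤ 2α = 77.32°  →  valid

δ = 60.59°, valid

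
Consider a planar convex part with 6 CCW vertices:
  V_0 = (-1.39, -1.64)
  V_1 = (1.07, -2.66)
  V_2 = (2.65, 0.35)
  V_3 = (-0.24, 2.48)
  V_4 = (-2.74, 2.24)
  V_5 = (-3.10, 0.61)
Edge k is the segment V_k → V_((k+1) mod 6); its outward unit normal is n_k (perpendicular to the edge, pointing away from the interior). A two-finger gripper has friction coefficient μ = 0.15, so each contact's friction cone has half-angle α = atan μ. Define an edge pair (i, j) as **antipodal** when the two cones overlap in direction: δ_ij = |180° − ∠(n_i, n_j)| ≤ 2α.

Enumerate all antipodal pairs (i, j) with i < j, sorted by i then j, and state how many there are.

count = 3; pairs: (0,2), (1,4), (2,5)

α = atan 0.15 = 8.53°;  2α = 17.06°
n_0 = (-0.3830, -0.9237)
n_1 = (+0.8854, -0.4648)
n_2 = (+0.5933, +0.8050)
n_3 = (-0.0956, +0.9954)
n_4 = (-0.9765, +0.2157)
n_5 = (-0.7962, -0.6051)
  (0,1): δ = 95.18°  ·
  (0,2): δ = 13.87°  ✓
  (0,3): δ = 28.00°  ·
  (0,4): δ = 100.07°  ·
  (0,5): δ = 149.76°  ·
  (1,2): δ = 98.70°  ·
  (1,3): δ = 56.82°  ·
  (1,4): δ = 15.24°  ✓
  (1,5): δ = 64.93°  ·
  (2,3): δ = 138.13°  ·
  (2,4): δ = 66.06°  ·
  (2,5): δ = 16.37°  ✓
  (3,4): δ = 107.94°  ·
  (3,5): δ = 58.25°  ·
  (4,5): δ = 130.31°  ·
antipodal pairs: 3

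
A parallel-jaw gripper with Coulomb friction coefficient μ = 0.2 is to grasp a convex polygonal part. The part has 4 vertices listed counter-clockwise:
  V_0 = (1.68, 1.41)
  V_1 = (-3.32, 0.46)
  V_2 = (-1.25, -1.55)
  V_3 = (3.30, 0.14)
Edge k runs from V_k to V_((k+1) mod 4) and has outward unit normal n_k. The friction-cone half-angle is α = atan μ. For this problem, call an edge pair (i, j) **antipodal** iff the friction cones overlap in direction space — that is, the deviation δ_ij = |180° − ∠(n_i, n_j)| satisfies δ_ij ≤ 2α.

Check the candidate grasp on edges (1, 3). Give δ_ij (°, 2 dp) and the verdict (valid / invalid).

δ = 6.06°, valid

α = atan 0.2 = 11.31°;  2α = 22.62°
edge 1: e_1 = (+2.07, -2.01);  n_1 = (-0.6966, -0.7174)
edge 3: e_3 = (-1.62, +1.27);  n_3 = (+0.6170, +0.7870)
∠(n_1, n_3) = 173.94°
δ = |180° − 173.94°| = 6.06°
6.06° ≤ 2α = 22.62°  →  valid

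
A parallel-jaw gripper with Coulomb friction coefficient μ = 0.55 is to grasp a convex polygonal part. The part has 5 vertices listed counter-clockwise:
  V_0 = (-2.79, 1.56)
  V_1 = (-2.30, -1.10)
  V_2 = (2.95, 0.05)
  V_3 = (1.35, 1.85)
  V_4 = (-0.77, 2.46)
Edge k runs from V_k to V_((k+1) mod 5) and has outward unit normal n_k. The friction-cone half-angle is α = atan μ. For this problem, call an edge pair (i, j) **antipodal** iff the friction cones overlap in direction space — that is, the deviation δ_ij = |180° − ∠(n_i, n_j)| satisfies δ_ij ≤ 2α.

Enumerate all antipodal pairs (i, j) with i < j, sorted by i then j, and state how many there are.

α = atan 0.55 = 28.81°;  2α = 57.62°
n_0 = (-0.9835, -0.1812)
n_1 = (+0.2140, -0.9768)
n_2 = (+0.7474, +0.6644)
n_3 = (+0.2765, +0.9610)
n_4 = (-0.4070, +0.9134)
  (0,1): δ = 88.08°  ·
  (0,2): δ = 31.20°  ✓
  (0,3): δ = 63.51°  ·
  (0,4): δ = 103.58°  ·
  (1,2): δ = 60.72°  ·
  (1,3): δ = 28.41°  ✓
  (1,4): δ = 11.66°  ✓
  (2,3): δ = 147.69°  ·
  (2,4): δ = 107.62°  ·
  (3,4): δ = 139.93°  ·
antipodal pairs: 3

count = 3; pairs: (0,2), (1,3), (1,4)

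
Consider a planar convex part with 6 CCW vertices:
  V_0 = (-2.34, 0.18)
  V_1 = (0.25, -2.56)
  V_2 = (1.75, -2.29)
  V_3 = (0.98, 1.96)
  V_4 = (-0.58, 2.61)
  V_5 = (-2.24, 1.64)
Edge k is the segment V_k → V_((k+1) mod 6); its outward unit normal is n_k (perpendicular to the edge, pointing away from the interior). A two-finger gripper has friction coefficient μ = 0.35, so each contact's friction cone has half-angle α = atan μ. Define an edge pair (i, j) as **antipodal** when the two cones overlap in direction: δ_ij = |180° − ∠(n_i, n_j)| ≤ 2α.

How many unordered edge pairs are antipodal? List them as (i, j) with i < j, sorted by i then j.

count = 5; pairs: (0,2), (0,3), (1,3), (1,4), (2,5)

α = atan 0.35 = 19.29°;  2α = 38.58°
n_0 = (-0.7267, -0.6869)
n_1 = (+0.1772, -0.9842)
n_2 = (+0.9840, +0.1783)
n_3 = (+0.3846, +0.9231)
n_4 = (-0.5045, +0.8634)
n_5 = (-0.9977, +0.0683)
  (0,1): δ = 123.18°  ·
  (0,2): δ = 33.12°  ✓
  (0,3): δ = 23.99°  ✓
  (0,4): δ = 76.91°  ·
  (0,5): δ = 132.69°  ·
  (1,2): δ = 89.93°  ·
  (1,3): δ = 32.82°  ✓
  (1,4): δ = 20.10°  ✓
  (1,5): δ = 75.88°  ·
  (2,3): δ = 122.89°  ·
  (2,4): δ = 69.97°  ·
  (2,5): δ = 14.19°  ✓
  (3,4): δ = 127.08°  ·
  (3,5): δ = 71.30°  ·
  (4,5): δ = 124.22°  ·
antipodal pairs: 5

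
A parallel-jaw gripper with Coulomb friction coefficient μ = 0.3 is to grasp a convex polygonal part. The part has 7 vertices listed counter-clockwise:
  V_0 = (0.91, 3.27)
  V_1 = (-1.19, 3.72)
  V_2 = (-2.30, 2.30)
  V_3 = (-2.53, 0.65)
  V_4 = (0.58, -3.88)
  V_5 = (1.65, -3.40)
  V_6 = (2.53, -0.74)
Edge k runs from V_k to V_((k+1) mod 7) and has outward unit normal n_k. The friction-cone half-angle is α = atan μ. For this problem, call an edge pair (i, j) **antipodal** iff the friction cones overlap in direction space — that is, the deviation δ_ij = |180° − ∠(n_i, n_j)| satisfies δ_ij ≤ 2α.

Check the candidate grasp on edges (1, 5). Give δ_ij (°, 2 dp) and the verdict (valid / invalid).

δ = 19.71°, valid

α = atan 0.3 = 16.70°;  2α = 33.40°
edge 1: e_1 = (-1.11, -1.42);  n_1 = (-0.7879, +0.6159)
edge 5: e_5 = (+0.88, +2.66);  n_5 = (+0.9494, -0.3141)
∠(n_1, n_5) = 160.29°
δ = |180° − 160.29°| = 19.71°
19.71° ≤ 2α = 33.40°  →  valid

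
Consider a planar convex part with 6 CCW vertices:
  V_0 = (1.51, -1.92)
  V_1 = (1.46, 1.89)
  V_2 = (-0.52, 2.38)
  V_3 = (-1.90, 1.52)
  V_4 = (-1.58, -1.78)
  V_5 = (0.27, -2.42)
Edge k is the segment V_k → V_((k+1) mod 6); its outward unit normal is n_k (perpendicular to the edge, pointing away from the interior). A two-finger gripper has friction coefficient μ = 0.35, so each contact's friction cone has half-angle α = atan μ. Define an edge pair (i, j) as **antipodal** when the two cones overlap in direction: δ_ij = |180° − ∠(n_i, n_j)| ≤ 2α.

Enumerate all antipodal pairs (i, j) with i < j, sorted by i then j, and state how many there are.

α = atan 0.35 = 19.29°;  2α = 38.58°
n_0 = (+0.9999, +0.0131)
n_1 = (+0.2402, +0.9707)
n_2 = (-0.5289, +0.8487)
n_3 = (-0.9953, -0.0965)
n_4 = (-0.3269, -0.9450)
n_5 = (+0.3740, -0.9274)
  (0,1): δ = 104.65°  ·
  (0,2): δ = 58.82°  ·
  (0,3): δ = 4.79°  ✓
  (0,4): δ = 70.17°  ·
  (0,5): δ = 111.21°  ·
  (1,2): δ = 134.17°  ·
  (1,3): δ = 70.56°  ·
  (1,4): δ = 5.18°  ✓
  (1,5): δ = 35.86°  ✓
  (2,3): δ = 116.39°  ·
  (2,4): δ = 51.01°  ·
  (2,5): δ = 9.97°  ✓
  (3,4): δ = 114.62°  ·
  (3,5): δ = 73.58°  ·
  (4,5): δ = 138.96°  ·
antipodal pairs: 4

count = 4; pairs: (0,3), (1,4), (1,5), (2,5)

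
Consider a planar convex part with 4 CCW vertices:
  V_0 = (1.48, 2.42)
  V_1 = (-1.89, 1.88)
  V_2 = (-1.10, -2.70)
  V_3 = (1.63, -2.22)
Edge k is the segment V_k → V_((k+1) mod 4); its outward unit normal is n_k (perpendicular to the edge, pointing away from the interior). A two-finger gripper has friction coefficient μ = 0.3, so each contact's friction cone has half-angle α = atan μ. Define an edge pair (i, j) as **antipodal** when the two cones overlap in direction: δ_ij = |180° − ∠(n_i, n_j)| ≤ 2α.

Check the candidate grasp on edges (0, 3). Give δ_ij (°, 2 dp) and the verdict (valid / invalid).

α = atan 0.3 = 16.70°;  2α = 33.40°
edge 0: e_0 = (-3.37, -0.54);  n_0 = (-0.1582, +0.9874)
edge 3: e_3 = (-0.15, +4.64);  n_3 = (+0.9995, +0.0323)
∠(n_0, n_3) = 97.25°
δ = |180° − 97.25°| = 82.75°
82.75° > 2α = 33.40°  →  invalid

δ = 82.75°, invalid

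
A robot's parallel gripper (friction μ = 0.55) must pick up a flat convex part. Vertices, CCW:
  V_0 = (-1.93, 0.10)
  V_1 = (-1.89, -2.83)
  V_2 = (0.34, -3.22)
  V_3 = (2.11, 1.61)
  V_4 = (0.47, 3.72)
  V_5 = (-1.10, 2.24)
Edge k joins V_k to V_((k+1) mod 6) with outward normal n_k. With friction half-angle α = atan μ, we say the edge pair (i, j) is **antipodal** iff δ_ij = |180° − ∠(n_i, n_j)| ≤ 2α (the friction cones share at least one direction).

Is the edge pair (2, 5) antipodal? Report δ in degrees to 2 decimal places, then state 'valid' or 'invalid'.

α = atan 0.55 = 28.81°;  2α = 57.62°
edge 2: e_2 = (+1.77, +4.83);  n_2 = (+0.9389, -0.3441)
edge 5: e_5 = (-0.83, -2.14);  n_5 = (-0.9323, +0.3616)
∠(n_2, n_5) = 178.93°
δ = |180° − 178.93°| = 1.07°
1.07° ≤ 2α = 57.62°  →  valid

δ = 1.07°, valid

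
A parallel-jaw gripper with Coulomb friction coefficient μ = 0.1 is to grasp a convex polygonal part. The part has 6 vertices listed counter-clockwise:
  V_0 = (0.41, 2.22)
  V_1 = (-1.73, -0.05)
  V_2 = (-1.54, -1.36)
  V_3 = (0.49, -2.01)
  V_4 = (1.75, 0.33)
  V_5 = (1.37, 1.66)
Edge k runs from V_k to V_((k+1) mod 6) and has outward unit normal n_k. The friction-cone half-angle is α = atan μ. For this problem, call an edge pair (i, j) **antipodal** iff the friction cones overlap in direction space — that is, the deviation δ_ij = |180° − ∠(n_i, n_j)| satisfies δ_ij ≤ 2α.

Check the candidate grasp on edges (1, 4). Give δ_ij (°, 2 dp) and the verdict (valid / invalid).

α = atan 0.1 = 5.71°;  2α = 11.42°
edge 1: e_1 = (+0.19, -1.31);  n_1 = (-0.9896, -0.1435)
edge 4: e_4 = (-0.38, +1.33);  n_4 = (+0.9615, +0.2747)
∠(n_1, n_4) = 172.31°
δ = |180° − 172.31°| = 7.69°
7.69° ≤ 2α = 11.42°  →  valid

δ = 7.69°, valid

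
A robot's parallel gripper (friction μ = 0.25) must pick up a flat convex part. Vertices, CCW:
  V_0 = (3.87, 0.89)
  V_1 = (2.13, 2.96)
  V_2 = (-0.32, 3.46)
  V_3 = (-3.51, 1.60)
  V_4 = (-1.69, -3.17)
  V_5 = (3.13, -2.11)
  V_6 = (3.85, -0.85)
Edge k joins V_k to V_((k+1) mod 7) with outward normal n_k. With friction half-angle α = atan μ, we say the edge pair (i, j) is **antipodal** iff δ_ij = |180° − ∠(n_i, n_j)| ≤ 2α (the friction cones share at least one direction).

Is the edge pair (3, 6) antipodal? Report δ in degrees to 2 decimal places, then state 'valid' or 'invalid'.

δ = 21.54°, valid

α = atan 0.25 = 14.04°;  2α = 28.07°
edge 3: e_3 = (+1.82, -4.77);  n_3 = (-0.9343, -0.3565)
edge 6: e_6 = (+0.02, +1.74);  n_6 = (+0.9999, -0.0115)
∠(n_3, n_6) = 158.46°
δ = |180° − 158.46°| = 21.54°
21.54° ≤ 2α = 28.07°  →  valid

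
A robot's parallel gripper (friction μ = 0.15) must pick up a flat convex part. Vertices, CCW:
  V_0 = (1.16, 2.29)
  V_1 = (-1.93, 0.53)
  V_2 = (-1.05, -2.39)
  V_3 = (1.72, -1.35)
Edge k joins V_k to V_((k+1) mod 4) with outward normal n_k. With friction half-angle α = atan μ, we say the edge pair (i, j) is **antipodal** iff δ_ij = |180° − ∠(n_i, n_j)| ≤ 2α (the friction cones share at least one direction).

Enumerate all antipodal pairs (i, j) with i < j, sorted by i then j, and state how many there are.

α = atan 0.15 = 8.53°;  2α = 17.06°
n_0 = (-0.4949, +0.8689)
n_1 = (-0.9575, -0.2886)
n_2 = (+0.3515, -0.9362)
n_3 = (+0.9884, +0.1521)
  (0,1): δ = 102.89°  ·
  (0,2): δ = 9.09°  ✓
  (0,3): δ = 69.08°  ·
  (1,2): δ = 86.19°  ·
  (1,3): δ = 8.03°  ✓
  (2,3): δ = 101.83°  ·
antipodal pairs: 2

count = 2; pairs: (0,2), (1,3)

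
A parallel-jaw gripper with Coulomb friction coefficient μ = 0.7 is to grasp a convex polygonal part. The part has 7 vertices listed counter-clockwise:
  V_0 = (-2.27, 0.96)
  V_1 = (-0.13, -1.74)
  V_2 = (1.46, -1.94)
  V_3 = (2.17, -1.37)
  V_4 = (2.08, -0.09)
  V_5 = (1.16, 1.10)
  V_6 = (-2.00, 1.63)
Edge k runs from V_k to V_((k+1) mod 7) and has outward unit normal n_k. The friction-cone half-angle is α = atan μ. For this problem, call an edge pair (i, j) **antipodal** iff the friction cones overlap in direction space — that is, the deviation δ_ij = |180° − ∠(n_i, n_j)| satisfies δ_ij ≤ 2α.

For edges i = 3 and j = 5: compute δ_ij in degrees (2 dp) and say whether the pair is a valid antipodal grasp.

α = atan 0.7 = 34.99°;  2α = 69.98°
edge 3: e_3 = (-0.09, +1.28);  n_3 = (+0.9975, +0.0701)
edge 5: e_5 = (-3.16, +0.53);  n_5 = (+0.1654, +0.9862)
∠(n_3, n_5) = 76.46°
δ = |180° − 76.46°| = 103.54°
103.54° > 2α = 69.98°  →  invalid

δ = 103.54°, invalid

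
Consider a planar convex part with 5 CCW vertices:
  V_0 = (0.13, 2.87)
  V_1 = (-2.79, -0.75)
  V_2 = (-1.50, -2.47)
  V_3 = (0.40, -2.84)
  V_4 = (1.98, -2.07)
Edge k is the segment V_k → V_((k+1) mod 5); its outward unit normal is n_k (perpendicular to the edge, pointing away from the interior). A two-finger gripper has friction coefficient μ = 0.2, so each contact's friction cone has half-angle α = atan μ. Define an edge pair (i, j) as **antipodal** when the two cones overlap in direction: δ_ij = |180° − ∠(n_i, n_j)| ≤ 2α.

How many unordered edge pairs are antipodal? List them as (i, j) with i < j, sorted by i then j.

α = atan 0.2 = 11.31°;  2α = 22.62°
n_0 = (-0.7783, +0.6278)
n_1 = (-0.8000, -0.6000)
n_2 = (-0.1911, -0.9816)
n_3 = (+0.4381, -0.8989)
n_4 = (+0.9365, +0.3507)
  (0,1): δ = 104.24°  ·
  (0,2): δ = 62.13°  ·
  (0,3): δ = 25.13°  ·
  (0,4): δ = 59.42°  ·
  (1,2): δ = 137.89°  ·
  (1,3): δ = 100.89°  ·
  (1,4): δ = 16.34°  ✓
  (2,3): δ = 143.00°  ·
  (2,4): δ = 58.45°  ·
  (3,4): δ = 95.45°  ·
antipodal pairs: 1

count = 1; pairs: (1,4)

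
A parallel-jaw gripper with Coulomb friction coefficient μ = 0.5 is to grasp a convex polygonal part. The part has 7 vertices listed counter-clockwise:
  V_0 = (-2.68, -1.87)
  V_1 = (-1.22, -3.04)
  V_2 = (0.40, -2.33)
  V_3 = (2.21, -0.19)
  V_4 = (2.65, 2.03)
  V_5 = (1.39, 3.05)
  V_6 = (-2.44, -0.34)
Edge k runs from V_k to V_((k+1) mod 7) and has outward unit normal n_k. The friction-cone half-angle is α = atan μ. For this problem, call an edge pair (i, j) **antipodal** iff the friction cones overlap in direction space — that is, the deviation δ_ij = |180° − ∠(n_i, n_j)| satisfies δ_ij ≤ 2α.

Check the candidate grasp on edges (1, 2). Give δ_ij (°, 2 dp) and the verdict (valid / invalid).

δ = 153.89°, invalid

α = atan 0.5 = 26.57°;  2α = 53.13°
edge 1: e_1 = (+1.62, +0.71);  n_1 = (+0.4014, -0.9159)
edge 2: e_2 = (+1.81, +2.14);  n_2 = (+0.7635, -0.6458)
∠(n_1, n_2) = 26.11°
δ = |180° − 26.11°| = 153.89°
153.89° > 2α = 53.13°  →  invalid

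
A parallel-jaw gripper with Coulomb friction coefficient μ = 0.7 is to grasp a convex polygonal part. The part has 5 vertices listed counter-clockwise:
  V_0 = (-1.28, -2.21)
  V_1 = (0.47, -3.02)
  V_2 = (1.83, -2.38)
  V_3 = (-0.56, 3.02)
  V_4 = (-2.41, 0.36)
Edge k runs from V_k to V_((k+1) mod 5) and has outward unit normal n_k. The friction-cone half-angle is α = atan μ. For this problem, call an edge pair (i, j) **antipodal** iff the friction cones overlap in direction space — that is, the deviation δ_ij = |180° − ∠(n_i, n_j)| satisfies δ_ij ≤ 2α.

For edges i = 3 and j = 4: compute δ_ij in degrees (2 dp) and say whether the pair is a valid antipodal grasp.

δ = 121.45°, invalid

α = atan 0.7 = 34.99°;  2α = 69.98°
edge 3: e_3 = (-1.85, -2.66);  n_3 = (-0.8210, +0.5710)
edge 4: e_4 = (+1.13, -2.57);  n_4 = (-0.9154, -0.4025)
∠(n_3, n_4) = 58.55°
δ = |180° − 58.55°| = 121.45°
121.45° > 2α = 69.98°  →  invalid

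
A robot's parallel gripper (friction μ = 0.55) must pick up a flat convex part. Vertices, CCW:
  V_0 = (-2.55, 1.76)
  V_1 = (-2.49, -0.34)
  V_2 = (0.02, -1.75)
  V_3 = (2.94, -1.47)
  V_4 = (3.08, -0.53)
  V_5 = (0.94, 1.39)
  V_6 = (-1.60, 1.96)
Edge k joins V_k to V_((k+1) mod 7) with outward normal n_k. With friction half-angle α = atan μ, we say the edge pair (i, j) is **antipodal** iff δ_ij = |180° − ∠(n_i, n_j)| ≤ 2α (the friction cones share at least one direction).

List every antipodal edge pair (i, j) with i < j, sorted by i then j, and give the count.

count = 8; pairs: (0,3), (0,4), (1,4), (1,5), (1,6), (2,4), (2,5), (2,6)

α = atan 0.55 = 28.81°;  2α = 57.62°
n_0 = (-0.9996, -0.0286)
n_1 = (-0.4898, -0.8719)
n_2 = (+0.0955, -0.9954)
n_3 = (+0.9891, -0.1473)
n_4 = (+0.6678, +0.7443)
n_5 = (+0.2190, +0.9757)
n_6 = (-0.2060, +0.9785)
  (0,1): δ = 120.96°  ·
  (0,2): δ = 86.16°  ·
  (0,3): δ = 10.11°  ✓
  (0,4): δ = 46.47°  ✓
  (0,5): δ = 75.72°  ·
  (0,6): δ = 100.25°  ·
  (1,2): δ = 145.20°  ·
  (1,3): δ = 69.15°  ·
  (1,4): δ = 12.57°  ✓
  (1,5): δ = 16.68°  ✓
  (1,6): δ = 41.21°  ✓
  (2,3): δ = 103.95°  ·
  (2,4): δ = 47.38°  ✓
  (2,5): δ = 18.13°  ✓
  (2,6): δ = 6.41°  ✓
  (3,4): δ = 123.43°  ·
  (3,5): δ = 94.18°  ·
  (3,6): δ = 69.64°  ·
  (4,5): δ = 150.75°  ·
  (4,6): δ = 126.21°  ·
  (5,6): δ = 155.46°  ·
antipodal pairs: 8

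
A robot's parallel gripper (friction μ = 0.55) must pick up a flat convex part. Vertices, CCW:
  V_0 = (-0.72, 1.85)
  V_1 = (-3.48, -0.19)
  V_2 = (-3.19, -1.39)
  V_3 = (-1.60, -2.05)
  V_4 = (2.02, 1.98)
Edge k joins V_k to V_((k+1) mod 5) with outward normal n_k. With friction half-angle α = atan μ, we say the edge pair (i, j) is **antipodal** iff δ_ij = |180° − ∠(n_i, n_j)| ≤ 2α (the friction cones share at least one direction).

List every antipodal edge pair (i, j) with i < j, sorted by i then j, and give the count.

α = atan 0.55 = 28.81°;  2α = 57.62°
n_0 = (-0.5944, +0.8042)
n_1 = (-0.9720, -0.2349)
n_2 = (-0.3834, -0.9236)
n_3 = (+0.7439, -0.6683)
n_4 = (-0.0474, +0.9989)
  (0,1): δ = 112.88°  ·
  (0,2): δ = 59.01°  ·
  (0,3): δ = 11.60°  ✓
  (0,4): δ = 146.25°  ·
  (1,2): δ = 126.13°  ·
  (1,3): δ = 55.52°  ✓
  (1,4): δ = 79.13°  ·
  (2,3): δ = 109.39°  ·
  (2,4): δ = 25.26°  ✓
  (3,4): δ = 45.35°  ✓
antipodal pairs: 4

count = 4; pairs: (0,3), (1,3), (2,4), (3,4)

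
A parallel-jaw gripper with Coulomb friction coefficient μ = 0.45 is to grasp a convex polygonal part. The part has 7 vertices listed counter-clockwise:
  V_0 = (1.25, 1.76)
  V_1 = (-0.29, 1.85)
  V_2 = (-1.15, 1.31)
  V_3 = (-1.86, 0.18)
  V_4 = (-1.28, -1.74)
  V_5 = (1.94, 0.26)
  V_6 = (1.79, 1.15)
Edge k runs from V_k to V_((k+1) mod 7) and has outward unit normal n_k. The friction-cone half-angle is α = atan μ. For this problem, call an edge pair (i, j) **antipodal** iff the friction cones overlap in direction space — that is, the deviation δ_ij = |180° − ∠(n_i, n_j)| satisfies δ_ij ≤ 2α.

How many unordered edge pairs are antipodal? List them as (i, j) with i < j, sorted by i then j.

α = atan 0.45 = 24.23°;  2α = 48.46°
n_0 = (+0.0583, +0.9983)
n_1 = (-0.5318, +0.8469)
n_2 = (-0.8467, +0.5320)
n_3 = (-0.9573, -0.2892)
n_4 = (+0.5276, -0.8495)
n_5 = (+0.9861, +0.1662)
n_6 = (+0.7488, +0.6628)
  (0,1): δ = 144.53°  ·
  (0,2): δ = 118.80°  ·
  (0,3): δ = 69.85°  ·
  (0,4): δ = 35.19°  ✓
  (0,5): δ = 102.91°  ·
  (0,6): δ = 134.86°  ·
  (1,2): δ = 154.27°  ·
  (1,3): δ = 105.32°  ·
  (1,4): δ = 0.28°  ✓
  (1,5): δ = 67.44°  ·
  (1,6): δ = 99.39°  ·
  (2,3): δ = 131.05°  ·
  (2,4): δ = 26.01°  ✓
  (2,5): δ = 41.71°  ✓
  (2,6): δ = 73.66°  ·
  (3,4): δ = 74.96°  ·
  (3,5): δ = 7.24°  ✓
  (3,6): δ = 24.71°  ✓
  (4,5): δ = 112.28°  ·
  (4,6): δ = 80.33°  ·
  (5,6): δ = 148.05°  ·
antipodal pairs: 6

count = 6; pairs: (0,4), (1,4), (2,4), (2,5), (3,5), (3,6)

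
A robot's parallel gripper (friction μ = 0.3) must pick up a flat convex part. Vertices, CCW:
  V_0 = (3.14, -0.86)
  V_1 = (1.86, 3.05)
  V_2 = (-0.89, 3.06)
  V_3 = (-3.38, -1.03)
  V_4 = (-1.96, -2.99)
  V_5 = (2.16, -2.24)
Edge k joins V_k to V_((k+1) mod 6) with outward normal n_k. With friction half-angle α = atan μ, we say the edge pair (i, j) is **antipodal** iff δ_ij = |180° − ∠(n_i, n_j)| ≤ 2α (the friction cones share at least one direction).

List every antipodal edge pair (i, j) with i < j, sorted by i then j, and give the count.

α = atan 0.3 = 16.70°;  2α = 33.40°
n_0 = (+0.9504, +0.3111)
n_1 = (+0.0036, +1.0000)
n_2 = (-0.8542, +0.5200)
n_3 = (-0.8098, -0.5867)
n_4 = (+0.1791, -0.9838)
n_5 = (+0.8153, -0.5790)
  (0,1): δ = 108.34°  ·
  (0,2): δ = 49.46°  ·
  (0,3): δ = 17.80°  ✓
  (0,4): δ = 82.19°  ·
  (0,5): δ = 126.49°  ·
  (1,2): δ = 121.12°  ·
  (1,3): δ = 53.87°  ·
  (1,4): δ = 10.53°  ✓
  (1,5): δ = 54.83°  ·
  (2,3): δ = 112.74°  ·
  (2,4): δ = 48.35°  ·
  (2,5): δ = 4.05°  ✓
  (3,4): δ = 115.61°  ·
  (3,5): δ = 71.30°  ·
  (4,5): δ = 135.70°  ·
antipodal pairs: 3

count = 3; pairs: (0,3), (1,4), (2,5)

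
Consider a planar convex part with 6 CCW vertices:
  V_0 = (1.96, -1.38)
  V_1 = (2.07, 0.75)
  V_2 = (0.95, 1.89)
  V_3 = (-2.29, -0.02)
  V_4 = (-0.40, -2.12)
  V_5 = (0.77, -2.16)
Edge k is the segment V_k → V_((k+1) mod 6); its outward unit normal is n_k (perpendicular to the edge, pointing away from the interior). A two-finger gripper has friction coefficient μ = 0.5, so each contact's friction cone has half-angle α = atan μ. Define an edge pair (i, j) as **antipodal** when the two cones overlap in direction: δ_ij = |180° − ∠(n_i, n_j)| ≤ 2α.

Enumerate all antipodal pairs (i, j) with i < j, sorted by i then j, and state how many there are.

α = atan 0.5 = 26.57°;  2α = 53.13°
n_0 = (+0.9987, -0.0516)
n_1 = (+0.7133, +0.7008)
n_2 = (-0.5078, +0.8615)
n_3 = (-0.7433, -0.6690)
n_4 = (-0.0342, -0.9994)
n_5 = (+0.5482, -0.8364)
  (0,1): δ = 132.55°  ·
  (0,2): δ = 56.52°  ·
  (0,3): δ = 44.94°  ✓
  (0,4): δ = 91.00°  ·
  (0,5): δ = 126.20°  ·
  (1,2): δ = 103.97°  ·
  (1,3): δ = 2.51°  ✓
  (1,4): δ = 43.55°  ✓
  (1,5): δ = 78.75°  ·
  (2,3): δ = 78.53°  ·
  (2,4): δ = 32.48°  ✓
  (2,5): δ = 2.72°  ✓
  (3,4): δ = 133.95°  ·
  (3,5): δ = 98.74°  ·
  (4,5): δ = 144.80°  ·
antipodal pairs: 5

count = 5; pairs: (0,3), (1,3), (1,4), (2,4), (2,5)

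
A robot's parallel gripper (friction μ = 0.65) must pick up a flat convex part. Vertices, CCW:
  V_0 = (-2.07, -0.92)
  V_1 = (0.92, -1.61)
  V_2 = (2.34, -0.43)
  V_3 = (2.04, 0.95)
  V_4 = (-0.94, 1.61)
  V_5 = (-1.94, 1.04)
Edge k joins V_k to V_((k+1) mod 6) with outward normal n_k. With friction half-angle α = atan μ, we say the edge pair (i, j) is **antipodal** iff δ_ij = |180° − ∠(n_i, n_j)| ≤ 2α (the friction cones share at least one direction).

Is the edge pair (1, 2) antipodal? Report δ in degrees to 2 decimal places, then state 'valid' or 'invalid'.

δ = 117.46°, invalid

α = atan 0.65 = 33.02°;  2α = 66.05°
edge 1: e_1 = (+1.42, +1.18);  n_1 = (+0.6391, -0.7691)
edge 2: e_2 = (-0.30, +1.38);  n_2 = (+0.9772, +0.2124)
∠(n_1, n_2) = 62.54°
δ = |180° − 62.54°| = 117.46°
117.46° > 2α = 66.05°  →  invalid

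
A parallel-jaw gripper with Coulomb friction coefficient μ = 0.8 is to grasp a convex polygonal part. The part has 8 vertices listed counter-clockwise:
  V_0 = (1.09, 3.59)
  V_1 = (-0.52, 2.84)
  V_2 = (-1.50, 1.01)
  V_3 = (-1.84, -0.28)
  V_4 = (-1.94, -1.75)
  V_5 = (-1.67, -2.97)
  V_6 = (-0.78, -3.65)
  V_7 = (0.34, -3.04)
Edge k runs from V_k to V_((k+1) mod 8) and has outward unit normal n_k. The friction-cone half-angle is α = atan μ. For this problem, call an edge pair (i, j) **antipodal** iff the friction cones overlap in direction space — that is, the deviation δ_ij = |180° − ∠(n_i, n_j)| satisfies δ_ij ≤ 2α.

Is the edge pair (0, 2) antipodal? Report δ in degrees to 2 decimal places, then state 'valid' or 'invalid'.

δ = 129.74°, invalid

α = atan 0.8 = 38.66°;  2α = 77.32°
edge 0: e_0 = (-1.61, -0.75);  n_0 = (-0.4223, +0.9065)
edge 2: e_2 = (-0.34, -1.29);  n_2 = (-0.9670, +0.2549)
∠(n_0, n_2) = 50.26°
δ = |180° − 50.26°| = 129.74°
129.74° > 2α = 77.32°  →  invalid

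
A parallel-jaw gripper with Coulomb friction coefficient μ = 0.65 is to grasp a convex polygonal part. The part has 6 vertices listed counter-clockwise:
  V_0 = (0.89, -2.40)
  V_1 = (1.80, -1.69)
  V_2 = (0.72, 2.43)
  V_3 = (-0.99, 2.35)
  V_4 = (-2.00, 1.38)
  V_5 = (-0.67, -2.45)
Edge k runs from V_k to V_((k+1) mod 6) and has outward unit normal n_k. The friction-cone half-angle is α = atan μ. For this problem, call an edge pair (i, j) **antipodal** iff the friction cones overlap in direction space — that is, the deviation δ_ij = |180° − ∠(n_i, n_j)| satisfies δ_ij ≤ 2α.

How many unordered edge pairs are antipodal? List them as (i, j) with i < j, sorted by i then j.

α = atan 0.65 = 33.02°;  2α = 66.05°
n_0 = (+0.6151, -0.7884)
n_1 = (+0.9673, +0.2536)
n_2 = (-0.0467, +0.9989)
n_3 = (-0.6927, +0.7212)
n_4 = (-0.9447, -0.3280)
n_5 = (+0.0320, -0.9995)
  (0,1): δ = 113.27°  ·
  (0,2): δ = 35.28°  ✓
  (0,3): δ = 5.88°  ✓
  (0,4): δ = 71.19°  ·
  (0,5): δ = 143.87°  ·
  (1,2): δ = 102.01°  ·
  (1,3): δ = 60.85°  ✓
  (1,4): δ = 4.46°  ✓
  (1,5): δ = 77.15°  ·
  (2,3): δ = 138.84°  ·
  (2,4): δ = 73.53°  ·
  (2,5): δ = 0.84°  ✓
  (3,4): δ = 114.69°  ·
  (3,5): δ = 42.01°  ✓
  (4,5): δ = 107.31°  ·
antipodal pairs: 6

count = 6; pairs: (0,2), (0,3), (1,3), (1,4), (2,5), (3,5)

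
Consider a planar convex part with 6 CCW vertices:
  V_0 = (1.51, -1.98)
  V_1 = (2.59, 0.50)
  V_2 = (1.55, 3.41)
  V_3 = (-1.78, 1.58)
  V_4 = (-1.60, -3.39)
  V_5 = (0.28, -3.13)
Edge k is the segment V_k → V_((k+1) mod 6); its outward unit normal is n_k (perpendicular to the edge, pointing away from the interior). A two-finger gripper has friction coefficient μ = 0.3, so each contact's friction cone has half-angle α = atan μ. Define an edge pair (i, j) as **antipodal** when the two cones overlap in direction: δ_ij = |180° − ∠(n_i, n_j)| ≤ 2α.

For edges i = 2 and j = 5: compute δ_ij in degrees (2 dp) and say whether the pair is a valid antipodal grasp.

α = atan 0.3 = 16.70°;  2α = 33.40°
edge 2: e_2 = (-3.33, -1.83);  n_2 = (-0.4816, +0.8764)
edge 5: e_5 = (+1.23, +1.15);  n_5 = (+0.6830, -0.7305)
∠(n_2, n_5) = 165.72°
δ = |180° − 165.72°| = 14.28°
14.28° ≤ 2α = 33.40°  →  valid

δ = 14.28°, valid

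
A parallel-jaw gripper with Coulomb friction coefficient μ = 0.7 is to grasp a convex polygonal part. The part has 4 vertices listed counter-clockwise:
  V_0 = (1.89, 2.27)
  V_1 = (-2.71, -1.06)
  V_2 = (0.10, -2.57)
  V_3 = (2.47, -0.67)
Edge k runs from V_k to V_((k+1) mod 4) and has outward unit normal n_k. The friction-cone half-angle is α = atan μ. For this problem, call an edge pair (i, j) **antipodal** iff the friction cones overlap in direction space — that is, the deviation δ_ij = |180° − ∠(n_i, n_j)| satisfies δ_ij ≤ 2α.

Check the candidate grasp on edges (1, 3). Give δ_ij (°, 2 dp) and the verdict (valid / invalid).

α = atan 0.7 = 34.99°;  2α = 69.98°
edge 1: e_1 = (+2.81, -1.51);  n_1 = (-0.4734, -0.8809)
edge 3: e_3 = (-0.58, +2.94);  n_3 = (+0.9811, +0.1935)
∠(n_1, n_3) = 129.41°
δ = |180° − 129.41°| = 50.59°
50.59° ≤ 2α = 69.98°  →  valid

δ = 50.59°, valid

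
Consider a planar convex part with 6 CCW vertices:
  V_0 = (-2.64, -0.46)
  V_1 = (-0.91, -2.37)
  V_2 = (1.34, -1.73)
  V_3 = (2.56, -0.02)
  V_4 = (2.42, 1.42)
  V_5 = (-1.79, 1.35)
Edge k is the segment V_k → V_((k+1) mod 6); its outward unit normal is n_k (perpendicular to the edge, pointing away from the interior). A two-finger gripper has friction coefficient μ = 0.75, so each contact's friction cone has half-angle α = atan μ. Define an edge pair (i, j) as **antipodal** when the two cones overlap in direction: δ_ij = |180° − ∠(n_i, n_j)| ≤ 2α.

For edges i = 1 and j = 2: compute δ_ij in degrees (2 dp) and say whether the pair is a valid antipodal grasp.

δ = 141.38°, invalid

α = atan 0.75 = 36.87°;  2α = 73.74°
edge 1: e_1 = (+2.25, +0.64);  n_1 = (+0.2736, -0.9618)
edge 2: e_2 = (+1.22, +1.71);  n_2 = (+0.8141, -0.5808)
∠(n_1, n_2) = 38.62°
δ = |180° − 38.62°| = 141.38°
141.38° > 2α = 73.74°  →  invalid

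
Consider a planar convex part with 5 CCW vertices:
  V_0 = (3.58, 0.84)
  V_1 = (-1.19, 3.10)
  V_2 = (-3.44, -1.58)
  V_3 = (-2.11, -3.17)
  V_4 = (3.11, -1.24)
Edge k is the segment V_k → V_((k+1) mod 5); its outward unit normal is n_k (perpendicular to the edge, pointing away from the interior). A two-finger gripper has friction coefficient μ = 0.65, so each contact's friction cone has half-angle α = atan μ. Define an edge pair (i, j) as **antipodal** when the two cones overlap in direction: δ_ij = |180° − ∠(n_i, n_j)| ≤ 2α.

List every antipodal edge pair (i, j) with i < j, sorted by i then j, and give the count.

α = atan 0.65 = 33.02°;  2α = 66.05°
n_0 = (+0.4282, +0.9037)
n_1 = (-0.9013, +0.4333)
n_2 = (-0.7670, -0.6416)
n_3 = (+0.3468, -0.9379)
n_4 = (+0.9754, -0.2204)
  (0,1): δ = 90.33°  ·
  (0,2): δ = 24.74°  ✓
  (0,3): δ = 45.64°  ✓
  (0,4): δ = 102.62°  ·
  (1,2): δ = 114.41°  ·
  (1,3): δ = 44.03°  ✓
  (1,4): δ = 12.94°  ✓
  (2,3): δ = 109.62°  ·
  (2,4): δ = 52.64°  ✓
  (3,4): δ = 123.02°  ·
antipodal pairs: 5

count = 5; pairs: (0,2), (0,3), (1,3), (1,4), (2,4)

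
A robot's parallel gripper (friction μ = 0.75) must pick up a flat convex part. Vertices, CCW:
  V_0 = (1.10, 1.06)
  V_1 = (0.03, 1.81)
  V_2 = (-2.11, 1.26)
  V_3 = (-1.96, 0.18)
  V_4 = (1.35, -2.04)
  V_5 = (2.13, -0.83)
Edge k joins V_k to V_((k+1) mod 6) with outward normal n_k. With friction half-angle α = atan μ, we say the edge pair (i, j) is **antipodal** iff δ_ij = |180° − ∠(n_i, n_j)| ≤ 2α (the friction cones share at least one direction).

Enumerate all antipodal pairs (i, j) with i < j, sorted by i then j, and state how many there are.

α = atan 0.75 = 36.87°;  2α = 73.74°
n_0 = (+0.5740, +0.8189)
n_1 = (-0.2489, +0.9685)
n_2 = (-0.9905, -0.1376)
n_3 = (-0.5570, -0.8305)
n_4 = (+0.8405, -0.5418)
n_5 = (+0.8781, +0.4785)
  (0,1): δ = 130.56°  ·
  (0,2): δ = 47.06°  ✓
  (0,3): δ = 1.18°  ✓
  (0,4): δ = 92.22°  ·
  (0,5): δ = 153.62°  ·
  (1,2): δ = 96.51°  ·
  (1,3): δ = 48.26°  ✓
  (1,4): δ = 42.78°  ✓
  (1,5): δ = 104.18°  ·
  (2,3): δ = 131.76°  ·
  (2,4): δ = 40.71°  ✓
  (2,5): δ = 20.68°  ✓
  (3,4): δ = 88.96°  ·
  (3,5): δ = 27.56°  ✓
  (4,5): δ = 118.60°  ·
antipodal pairs: 7

count = 7; pairs: (0,2), (0,3), (1,3), (1,4), (2,4), (2,5), (3,5)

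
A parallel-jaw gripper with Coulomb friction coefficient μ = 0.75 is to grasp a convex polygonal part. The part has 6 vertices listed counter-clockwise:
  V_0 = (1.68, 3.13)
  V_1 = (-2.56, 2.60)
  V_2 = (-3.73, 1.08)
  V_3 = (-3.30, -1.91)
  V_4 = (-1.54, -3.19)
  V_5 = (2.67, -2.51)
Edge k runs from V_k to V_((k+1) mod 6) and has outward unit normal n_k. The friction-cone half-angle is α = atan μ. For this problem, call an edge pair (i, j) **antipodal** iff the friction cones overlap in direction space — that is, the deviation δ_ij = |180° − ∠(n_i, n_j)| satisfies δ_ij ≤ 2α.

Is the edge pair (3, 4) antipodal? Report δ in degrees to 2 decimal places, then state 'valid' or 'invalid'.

δ = 134.80°, invalid

α = atan 0.75 = 36.87°;  2α = 73.74°
edge 3: e_3 = (+1.76, -1.28);  n_3 = (-0.5882, -0.8087)
edge 4: e_4 = (+4.21, +0.68);  n_4 = (+0.1595, -0.9872)
∠(n_3, n_4) = 45.20°
δ = |180° − 45.20°| = 134.80°
134.80° > 2α = 73.74°  →  invalid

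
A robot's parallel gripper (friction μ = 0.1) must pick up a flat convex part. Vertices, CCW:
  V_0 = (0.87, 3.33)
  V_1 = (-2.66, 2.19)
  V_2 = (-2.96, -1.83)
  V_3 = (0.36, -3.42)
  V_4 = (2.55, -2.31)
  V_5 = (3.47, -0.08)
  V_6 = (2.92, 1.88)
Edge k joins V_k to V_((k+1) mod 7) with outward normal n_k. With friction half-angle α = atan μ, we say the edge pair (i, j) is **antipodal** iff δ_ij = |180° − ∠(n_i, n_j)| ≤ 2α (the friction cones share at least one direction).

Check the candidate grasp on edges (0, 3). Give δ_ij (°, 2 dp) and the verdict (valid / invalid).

α = atan 0.1 = 5.71°;  2α = 11.42°
edge 0: e_0 = (-3.53, -1.14);  n_0 = (-0.3073, +0.9516)
edge 3: e_3 = (+2.19, +1.11);  n_3 = (+0.4521, -0.8920)
∠(n_0, n_3) = 171.02°
δ = |180° − 171.02°| = 8.98°
8.98° ≤ 2α = 11.42°  →  valid

δ = 8.98°, valid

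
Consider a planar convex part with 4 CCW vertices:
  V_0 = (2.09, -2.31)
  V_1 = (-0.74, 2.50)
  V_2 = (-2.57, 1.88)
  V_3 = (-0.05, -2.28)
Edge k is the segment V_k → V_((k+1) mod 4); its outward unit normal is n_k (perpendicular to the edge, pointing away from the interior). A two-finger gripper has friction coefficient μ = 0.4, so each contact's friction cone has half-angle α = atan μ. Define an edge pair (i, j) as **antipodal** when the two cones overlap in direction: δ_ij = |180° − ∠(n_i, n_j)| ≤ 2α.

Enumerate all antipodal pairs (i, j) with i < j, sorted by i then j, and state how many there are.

α = atan 0.4 = 21.80°;  2α = 43.60°
n_0 = (+0.8619, +0.5071)
n_1 = (-0.3209, +0.9471)
n_2 = (-0.8553, -0.5181)
n_3 = (-0.0140, -0.9999)
  (0,1): δ = 101.75°  ·
  (0,2): δ = 0.74°  ✓
  (0,3): δ = 58.73°  ·
  (1,2): δ = 77.51°  ·
  (1,3): δ = 19.52°  ✓
  (2,3): δ = 122.01°  ·
antipodal pairs: 2

count = 2; pairs: (0,2), (1,3)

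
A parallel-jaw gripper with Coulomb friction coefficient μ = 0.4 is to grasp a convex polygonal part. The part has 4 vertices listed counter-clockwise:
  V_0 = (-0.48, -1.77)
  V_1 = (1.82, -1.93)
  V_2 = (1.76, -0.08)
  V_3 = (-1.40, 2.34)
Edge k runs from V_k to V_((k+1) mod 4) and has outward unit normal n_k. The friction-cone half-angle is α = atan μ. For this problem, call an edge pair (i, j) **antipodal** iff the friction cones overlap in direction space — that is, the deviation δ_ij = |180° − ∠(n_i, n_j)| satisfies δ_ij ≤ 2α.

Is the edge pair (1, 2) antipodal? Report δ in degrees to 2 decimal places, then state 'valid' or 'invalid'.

δ = 129.30°, invalid

α = atan 0.4 = 21.80°;  2α = 43.60°
edge 1: e_1 = (-0.06, +1.85);  n_1 = (+0.9995, +0.0324)
edge 2: e_2 = (-3.16, +2.42);  n_2 = (+0.6080, +0.7939)
∠(n_1, n_2) = 50.70°
δ = |180° − 50.70°| = 129.30°
129.30° > 2α = 43.60°  →  invalid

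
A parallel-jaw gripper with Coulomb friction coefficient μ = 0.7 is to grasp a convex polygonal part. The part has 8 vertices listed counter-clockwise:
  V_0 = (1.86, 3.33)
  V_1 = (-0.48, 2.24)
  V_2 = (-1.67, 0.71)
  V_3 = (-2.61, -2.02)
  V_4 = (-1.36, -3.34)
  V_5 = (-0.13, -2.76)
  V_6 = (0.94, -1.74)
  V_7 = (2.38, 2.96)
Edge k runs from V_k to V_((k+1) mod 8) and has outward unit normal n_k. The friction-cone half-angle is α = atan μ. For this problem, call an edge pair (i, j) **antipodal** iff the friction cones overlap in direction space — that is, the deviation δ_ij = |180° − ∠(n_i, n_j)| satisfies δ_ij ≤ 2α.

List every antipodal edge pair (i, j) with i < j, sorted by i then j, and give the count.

α = atan 0.7 = 34.99°;  2α = 69.98°
n_0 = (-0.4222, +0.9065)
n_1 = (-0.7894, +0.6139)
n_2 = (-0.9455, +0.3256)
n_3 = (-0.7261, -0.6876)
n_4 = (+0.4265, -0.9045)
n_5 = (+0.6900, -0.7238)
n_6 = (+0.9561, -0.2929)
n_7 = (+0.5798, +0.8148)
  (0,1): δ = 152.85°  ·
  (0,2): δ = 133.98°  ·
  (0,3): δ = 71.54°  ·
  (0,4): δ = 0.27°  ✓
  (0,5): δ = 18.65°  ✓
  (0,6): δ = 47.99°  ✓
  (0,7): δ = 119.59°  ·
  (1,2): δ = 161.12°  ·
  (1,3): δ = 98.69°  ·
  (1,4): δ = 26.88°  ✓
  (1,5): δ = 8.50°  ✓
  (1,6): δ = 20.84°  ✓
  (1,7): δ = 92.44°  ·
  (2,3): δ = 117.56°  ·
  (2,4): δ = 45.75°  ✓
  (2,5): δ = 27.37°  ✓
  (2,6): δ = 1.97°  ✓
  (2,7): δ = 73.57°  ·
  (3,4): δ = 108.19°  ·
  (3,5): δ = 89.81°  ·
  (3,6): δ = 60.47°  ✓
  (3,7): δ = 11.13°  ✓
  (4,5): δ = 161.62°  ·
  (4,6): δ = 132.28°  ·
  (4,7): δ = 60.68°  ✓
  (5,6): δ = 150.66°  ·
  (5,7): δ = 79.06°  ·
  (6,7): δ = 108.40°  ·
antipodal pairs: 12

count = 12; pairs: (0,4), (0,5), (0,6), (1,4), (1,5), (1,6), (2,4), (2,5), (2,6), (3,6), (3,7), (4,7)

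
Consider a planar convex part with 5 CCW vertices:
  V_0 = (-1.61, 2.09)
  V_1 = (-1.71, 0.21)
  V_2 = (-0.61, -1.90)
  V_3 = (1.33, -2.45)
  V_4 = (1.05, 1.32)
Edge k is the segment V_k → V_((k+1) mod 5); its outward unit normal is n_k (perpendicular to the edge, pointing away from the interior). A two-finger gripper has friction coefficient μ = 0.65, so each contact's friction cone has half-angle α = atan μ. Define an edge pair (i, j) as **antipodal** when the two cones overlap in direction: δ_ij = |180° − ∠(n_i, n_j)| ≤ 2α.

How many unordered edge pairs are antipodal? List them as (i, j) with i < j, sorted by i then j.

α = atan 0.65 = 33.02°;  2α = 66.05°
n_0 = (-0.9986, +0.0531)
n_1 = (-0.8867, -0.4623)
n_2 = (-0.2728, -0.9621)
n_3 = (+0.9973, +0.0741)
n_4 = (+0.2781, +0.9606)
  (0,1): δ = 149.42°  ·
  (0,2): δ = 102.78°  ·
  (0,3): δ = 7.29°  ✓
  (0,4): δ = 76.90°  ·
  (1,2): δ = 133.36°  ·
  (1,3): δ = 23.29°  ✓
  (1,4): δ = 46.32°  ✓
  (2,3): δ = 69.92°  ·
  (2,4): δ = 0.32°  ✓
  (3,4): δ = 110.39°  ·
antipodal pairs: 4

count = 4; pairs: (0,3), (1,3), (1,4), (2,4)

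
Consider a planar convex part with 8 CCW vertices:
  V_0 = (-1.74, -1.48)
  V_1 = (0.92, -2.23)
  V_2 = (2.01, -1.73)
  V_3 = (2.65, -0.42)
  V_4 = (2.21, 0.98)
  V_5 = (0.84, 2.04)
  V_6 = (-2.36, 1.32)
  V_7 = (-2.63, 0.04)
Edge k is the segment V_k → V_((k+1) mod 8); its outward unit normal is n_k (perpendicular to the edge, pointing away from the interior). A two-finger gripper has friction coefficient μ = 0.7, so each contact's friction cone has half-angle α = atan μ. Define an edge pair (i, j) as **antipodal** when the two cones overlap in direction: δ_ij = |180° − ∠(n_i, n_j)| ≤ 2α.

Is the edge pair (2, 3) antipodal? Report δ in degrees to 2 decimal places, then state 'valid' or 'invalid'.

δ = 136.52°, invalid

α = atan 0.7 = 34.99°;  2α = 69.98°
edge 2: e_2 = (+0.64, +1.31);  n_2 = (+0.8985, -0.4390)
edge 3: e_3 = (-0.44, +1.40);  n_3 = (+0.9540, +0.2998)
∠(n_2, n_3) = 43.48°
δ = |180° − 43.48°| = 136.52°
136.52° > 2α = 69.98°  →  invalid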